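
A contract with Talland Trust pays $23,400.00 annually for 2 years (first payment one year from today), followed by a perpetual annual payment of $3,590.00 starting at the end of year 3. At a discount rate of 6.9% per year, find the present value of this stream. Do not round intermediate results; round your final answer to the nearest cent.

$87895.53

PV of 2-year annuity: $23,400.00 × [1 − (1+0.069)^−2] / 0.069 = 42366.33907
Perpetuity value at year 2: $3,590.00 / 0.069 = 52028.98551
PV of perpetuity: 52028.98551 / (1+0.069)^2 = 45529.19246
Total PV = 42366.33907 + 45529.19246 = 87895.53153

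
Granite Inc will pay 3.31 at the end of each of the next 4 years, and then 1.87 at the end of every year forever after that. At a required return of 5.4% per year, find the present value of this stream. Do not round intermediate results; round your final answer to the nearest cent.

PV of 4-year annuity: 3.31 × [1 − (1+0.054)^−4] / 0.054 = 11.62885
Perpetuity value at year 4: 1.87 / 0.054 = 34.62963
PV of perpetuity: 34.62963 / (1+0.054)^4 = 28.05985
Total PV = 11.62885 + 28.05985 = 39.68871

39.69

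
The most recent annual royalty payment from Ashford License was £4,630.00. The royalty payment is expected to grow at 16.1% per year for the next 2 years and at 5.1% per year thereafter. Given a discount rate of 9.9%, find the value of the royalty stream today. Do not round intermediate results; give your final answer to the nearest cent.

£123197.13

D_1 = 5375.43000
D_2 = 6240.87423
Terminal value at year 2: TV = D_2×(1+g_2)/(r−g_2) = 6559.15882/0.048 = 136649.14199
P_0 = D_1/(1+r)^1 + D_2/(1+r)^2 + TV/(1+r)^2
    = 4891.20109 + 5167.13782 + 113138.78859 = 123197.12750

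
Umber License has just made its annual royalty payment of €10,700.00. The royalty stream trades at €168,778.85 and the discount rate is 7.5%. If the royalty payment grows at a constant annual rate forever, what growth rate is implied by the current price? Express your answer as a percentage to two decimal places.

1.09%

P = D₀(1+g)/(r−g) ⇒ P(r−g) = D₀(1+g) ⇒ g(P+D₀) = P·r − D₀
g = (P·r − D₀)/(P + D₀) = (€168,778.85×0.075 − €10,700.00) / (€168,778.85 + €10,700.00) = 0.010912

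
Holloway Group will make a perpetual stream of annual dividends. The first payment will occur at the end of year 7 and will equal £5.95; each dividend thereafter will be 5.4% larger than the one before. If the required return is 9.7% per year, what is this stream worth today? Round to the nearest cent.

£79.40

Value at end of year 6: C₁ / (r − g) = £5.95 / (0.097 − 0.054) = £138.3721
Discount to today: PV = £138.3721 / (1 + 0.097)^6 = £138.3721 / 1.742769 = £79.40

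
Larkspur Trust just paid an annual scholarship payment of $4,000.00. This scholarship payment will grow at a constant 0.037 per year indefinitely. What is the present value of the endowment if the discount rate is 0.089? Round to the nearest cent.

$79769.23

D₁ = D₀ × (1 + g) = $4,000.00 × 1.037 = $4,148.0000
Growing perpetuity: P = D₁ / (r − g) = $4,148.0000 / (0.089 − 0.037) = $79,769.23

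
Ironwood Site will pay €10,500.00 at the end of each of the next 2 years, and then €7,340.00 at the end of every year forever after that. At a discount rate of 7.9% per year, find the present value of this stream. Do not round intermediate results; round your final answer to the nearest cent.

PV of 2-year annuity: €10,500.00 × [1 − (1+0.079)^−2] / 0.079 = 18749.98390
Perpetuity value at year 2: €7,340.00 / 0.079 = 92911.39241
PV of perpetuity: 92911.39241 / (1+0.079)^2 = 79804.26081
Total PV = 18749.98390 + 79804.26081 = 98554.24470

€98554.24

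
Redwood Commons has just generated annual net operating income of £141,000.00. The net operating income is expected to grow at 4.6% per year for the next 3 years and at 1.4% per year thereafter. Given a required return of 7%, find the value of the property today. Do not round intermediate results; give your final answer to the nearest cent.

D_1 = 147486.00000
D_2 = 154270.35600
D_3 = 161366.79238
Terminal value at year 3: TV = D_3×(1+g_2)/(r−g_2) = 163625.92747/0.056 = 2921891.56195
P_0 = D_1/(1+r)^1 + D_2/(1+r)^2 + D_3/(1+r)^3 + TV/(1+r)^3
    = 137837.38318 + 134745.70355 + 131723.37002 + 2385133.87853 = 2789440.33528

£2789440.34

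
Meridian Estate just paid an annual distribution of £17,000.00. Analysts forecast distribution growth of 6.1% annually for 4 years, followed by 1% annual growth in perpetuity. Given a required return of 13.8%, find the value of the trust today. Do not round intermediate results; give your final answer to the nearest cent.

D_1 = 18037.00000
D_2 = 19137.25700
D_3 = 20304.62968
D_4 = 21543.21209
Terminal value at year 4: TV = D_4×(1+g_2)/(r−g_2) = 21758.64421/0.128 = 169989.40788
P_0 = D_1/(1+r)^1 + D_2/(1+r)^2 + D_3/(1+r)^3 + D_4/(1+r)^4 + TV/(1+r)^4
    = 15849.73638 + 14777.30255 + 13777.43234 + 12845.21592 + 101356.78184 = 158606.46902

£158606.47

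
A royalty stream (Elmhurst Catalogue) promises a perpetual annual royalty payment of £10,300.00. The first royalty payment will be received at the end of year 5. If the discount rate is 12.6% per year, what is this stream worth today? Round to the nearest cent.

£50852.59

Value at end of year 4: C / r = £10,300.00 / 0.126 = £81,746.0317
Discount to today: PV = £81,746.0317 / (1 + 0.126)^4 = £81,746.0317 / 1.607510 = £50,852.59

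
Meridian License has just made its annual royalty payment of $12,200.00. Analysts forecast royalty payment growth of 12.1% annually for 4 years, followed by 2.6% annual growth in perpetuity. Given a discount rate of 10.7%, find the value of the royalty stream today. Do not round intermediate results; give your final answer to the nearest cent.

$212862.83

D_1 = 13676.20000
D_2 = 15331.02020
D_3 = 17186.07364
D_4 = 19265.58856
Terminal value at year 4: TV = D_4×(1+g_2)/(r−g_2) = 19766.49386/0.081 = 244030.78837
P_0 = D_1/(1+r)^1 + D_2/(1+r)^2 + D_3/(1+r)^3 + D_4/(1+r)^4 + TV/(1+r)^4
    = 12354.29088 + 12510.53304 + 12668.75116 + 12828.97024 + 162500.28965 = 212862.83496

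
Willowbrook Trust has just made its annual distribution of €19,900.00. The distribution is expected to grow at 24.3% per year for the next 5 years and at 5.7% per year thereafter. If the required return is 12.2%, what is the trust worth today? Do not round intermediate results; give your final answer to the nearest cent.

D_1 = 24735.70000
D_2 = 30746.47510
D_3 = 38217.86855
D_4 = 47504.81061
D_5 = 59048.47958
Terminal value at year 5: TV = D_5×(1+g_2)/(r−g_2) = 62414.24292/0.065 = 960219.12185
P_0 = D_1/(1+r)^1 + D_2/(1+r)^2 + D_3/(1+r)^3 + D_4/(1+r)^4 + D_5/(1+r)^5 + TV/(1+r)^5
    = 22046.07843 + 24423.59669 + 27057.51398 + 29975.48118 + 33208.13111 + 540015.30127 = 676726.10267

€676726.10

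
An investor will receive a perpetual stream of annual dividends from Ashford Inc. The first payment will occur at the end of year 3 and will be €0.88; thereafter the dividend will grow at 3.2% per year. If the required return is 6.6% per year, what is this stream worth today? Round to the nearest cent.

€22.78

Value at end of year 2: C₁ / (r − g) = €0.88 / (0.066 − 0.032) = €25.8824
Discount to today: PV = €25.8824 / (1 + 0.066)^2 = €25.8824 / 1.136356 = €22.78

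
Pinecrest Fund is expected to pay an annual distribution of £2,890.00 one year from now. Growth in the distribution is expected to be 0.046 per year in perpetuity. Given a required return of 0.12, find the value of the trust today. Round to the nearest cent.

Growing perpetuity: P = D₁ / (r − g) = £2,890.0000 / (0.12 − 0.046) = £39,054.05

£39054.05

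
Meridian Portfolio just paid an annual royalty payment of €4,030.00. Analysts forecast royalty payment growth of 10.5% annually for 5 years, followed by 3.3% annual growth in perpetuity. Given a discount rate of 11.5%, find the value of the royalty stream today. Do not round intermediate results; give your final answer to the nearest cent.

€68146.33

D_1 = 4453.15000
D_2 = 4920.73075
D_3 = 5437.40748
D_4 = 6008.33526
D_5 = 6639.21047
Terminal value at year 5: TV = D_5×(1+g_2)/(r−g_2) = 6858.30441/0.082 = 83637.85868
P_0 = D_1/(1+r)^1 + D_2/(1+r)^2 + D_3/(1+r)^3 + D_4/(1+r)^4 + D_5/(1+r)^5 + TV/(1+r)^5
    = 3993.85650 + 3958.03716 + 3922.53907 + 3887.35935 + 3852.49514 + 48532.04241 = 68146.32963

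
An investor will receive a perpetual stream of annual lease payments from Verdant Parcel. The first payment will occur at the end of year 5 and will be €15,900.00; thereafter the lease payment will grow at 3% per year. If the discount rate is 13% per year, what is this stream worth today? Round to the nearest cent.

€97517.68

Value at end of year 4: C₁ / (r − g) = €15,900.00 / (0.13 − 0.03) = €159,000.0000
Discount to today: PV = €159,000.0000 / (1 + 0.13)^4 = €159,000.0000 / 1.630474 = €97,517.68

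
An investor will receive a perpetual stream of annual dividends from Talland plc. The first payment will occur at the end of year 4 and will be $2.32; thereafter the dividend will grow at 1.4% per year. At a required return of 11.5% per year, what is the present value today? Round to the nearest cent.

Value at end of year 3: C₁ / (r − g) = $2.32 / (0.115 − 0.014) = $22.9703
Discount to today: PV = $22.9703 / (1 + 0.115)^3 = $22.9703 / 1.386196 = $16.57

$16.57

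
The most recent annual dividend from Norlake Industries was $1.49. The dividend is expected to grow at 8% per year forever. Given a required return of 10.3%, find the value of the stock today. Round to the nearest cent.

D₁ = D₀ × (1 + g) = $1.49 × 1.08 = $1.6092
Growing perpetuity: P = D₁ / (r − g) = $1.6092 / (0.103 − 0.08) = $69.97

$69.97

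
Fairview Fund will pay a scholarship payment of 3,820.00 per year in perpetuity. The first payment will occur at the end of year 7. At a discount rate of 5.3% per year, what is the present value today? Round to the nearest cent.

52870.97

Value at end of year 6: C / r = 3,820.00 / 0.053 = 72,075.4717
Discount to today: PV = 72,075.4717 / (1 + 0.053)^6 = 72,075.4717 / 1.363233 = 52,870.97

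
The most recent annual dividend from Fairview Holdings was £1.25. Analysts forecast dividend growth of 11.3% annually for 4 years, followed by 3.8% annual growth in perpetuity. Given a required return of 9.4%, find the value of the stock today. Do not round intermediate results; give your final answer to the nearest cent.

D_1 = 1.39125
D_2 = 1.54846
D_3 = 1.72344
D_4 = 1.91819
Terminal value at year 4: TV = D_4×(1+g_2)/(r−g_2) = 1.99108/0.056 = 35.55494
P_0 = D_1/(1+r)^1 + D_2/(1+r)^2 + D_3/(1+r)^3 + D_4/(1+r)^4 + TV/(1+r)^4
    = 1.27171 + 1.29380 + 1.31627 + 1.33913 + 24.82165 = 30.04255

£30.04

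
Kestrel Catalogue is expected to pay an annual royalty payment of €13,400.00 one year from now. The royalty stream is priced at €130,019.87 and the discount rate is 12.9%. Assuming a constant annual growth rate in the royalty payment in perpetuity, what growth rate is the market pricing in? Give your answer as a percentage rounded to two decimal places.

P = D₁/(r−g) ⇒ g = r − D₁/P = 0.129 − €13,400.00/€130,019.87 = 0.025939

2.59%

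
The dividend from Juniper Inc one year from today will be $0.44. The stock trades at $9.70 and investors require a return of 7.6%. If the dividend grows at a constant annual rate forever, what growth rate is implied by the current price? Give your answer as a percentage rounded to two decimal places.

P = D₁/(r−g) ⇒ g = r − D₁/P = 0.076 − $0.44/$9.70 = 0.030639

3.06%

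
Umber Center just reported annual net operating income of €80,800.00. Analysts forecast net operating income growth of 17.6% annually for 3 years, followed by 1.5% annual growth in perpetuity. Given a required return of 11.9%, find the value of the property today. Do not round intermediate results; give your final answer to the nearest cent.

€1183270.14

D_1 = 95020.80000
D_2 = 111744.46080
D_3 = 131411.48590
Terminal value at year 3: TV = D_3×(1+g_2)/(r−g_2) = 133382.65819/0.104 = 1282525.55951
P_0 = D_1/(1+r)^1 + D_2/(1+r)^2 + D_3/(1+r)^3 + TV/(1+r)^3
    = 84915.81769 + 89241.28830 + 93787.09119 + 915325.93806 = 1183270.13524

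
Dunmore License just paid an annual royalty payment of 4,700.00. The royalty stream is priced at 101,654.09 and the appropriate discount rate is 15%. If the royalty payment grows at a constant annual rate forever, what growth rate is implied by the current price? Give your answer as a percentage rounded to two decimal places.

P = D₀(1+g)/(r−g) ⇒ P(r−g) = D₀(1+g) ⇒ g(P+D₀) = P·r − D₀
g = (P·r − D₀)/(P + D₀) = (101,654.09×0.15 − 4,700.00) / (101,654.09 + 4,700.00) = 0.099179

9.92%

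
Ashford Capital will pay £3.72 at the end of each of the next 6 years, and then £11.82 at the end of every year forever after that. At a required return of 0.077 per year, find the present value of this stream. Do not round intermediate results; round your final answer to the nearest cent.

PV of 6-year annuity: £3.72 × [1 − (1+0.077)^−6] / 0.077 = 17.35475
Perpetuity value at year 6: £11.82 / 0.077 = 153.50649
PV of perpetuity: 153.50649 / (1+0.077)^6 = 98.36317
Total PV = 17.35475 + 98.36317 = 115.71792

£115.72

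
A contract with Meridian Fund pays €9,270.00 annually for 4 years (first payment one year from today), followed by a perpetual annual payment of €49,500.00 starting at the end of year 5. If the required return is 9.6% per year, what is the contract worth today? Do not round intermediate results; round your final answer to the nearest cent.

PV of 4-year annuity: €9,270.00 × [1 − (1+0.096)^−4] / 0.096 = 29640.90482
Perpetuity value at year 4: €49,500.00 / 0.096 = 515625.00000
PV of perpetuity: 515625.00000 / (1+0.096)^4 = 357348.32379
Total PV = 29640.90482 + 357348.32379 = 386989.22861

€386989.23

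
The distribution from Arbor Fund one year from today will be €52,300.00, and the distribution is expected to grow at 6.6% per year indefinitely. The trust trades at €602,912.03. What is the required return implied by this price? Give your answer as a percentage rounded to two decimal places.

15.27%

P = D₁/(r − g) ⇒ r = D₁/P + g = €52,300.0000/€602,912.03 + 0.066 = 0.086746 + 0.066 = 0.152746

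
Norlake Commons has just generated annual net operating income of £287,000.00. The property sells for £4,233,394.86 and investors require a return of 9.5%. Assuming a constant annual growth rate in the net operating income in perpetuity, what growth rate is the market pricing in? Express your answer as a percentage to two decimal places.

P = D₀(1+g)/(r−g) ⇒ P(r−g) = D₀(1+g) ⇒ g(P+D₀) = P·r − D₀
g = (P·r − D₀)/(P + D₀) = (£4,233,394.86×0.095 − £287,000.00) / (£4,233,394.86 + £287,000.00) = 0.025478

2.55%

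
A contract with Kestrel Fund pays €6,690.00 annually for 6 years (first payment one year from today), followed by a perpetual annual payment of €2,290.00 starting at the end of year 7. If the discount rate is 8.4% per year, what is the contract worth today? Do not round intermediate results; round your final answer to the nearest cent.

€47358.09

PV of 6-year annuity: €6,690.00 × [1 − (1+0.084)^−6] / 0.084 = 30555.33180
Perpetuity value at year 6: €2,290.00 / 0.084 = 27261.90476
PV of perpetuity: 27261.90476 / (1+0.084)^6 = 16802.75531
Total PV = 30555.33180 + 16802.75531 = 47358.08711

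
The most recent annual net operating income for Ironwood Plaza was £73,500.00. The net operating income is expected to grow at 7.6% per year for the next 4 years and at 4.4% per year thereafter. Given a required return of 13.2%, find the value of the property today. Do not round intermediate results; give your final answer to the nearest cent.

£971211.58

D_1 = 79086.00000
D_2 = 85096.53600
D_3 = 91563.87274
D_4 = 98522.72706
Terminal value at year 4: TV = D_4×(1+g_2)/(r−g_2) = 102857.72705/0.088 = 1168837.80744
P_0 = D_1/(1+r)^1 + D_2/(1+r)^2 + D_3/(1+r)^3 + D_4/(1+r)^4 + TV/(1+r)^4
    = 69863.95760 + 66407.79008 + 63122.59905 + 59999.92631 + 711817.30759 = 971211.58063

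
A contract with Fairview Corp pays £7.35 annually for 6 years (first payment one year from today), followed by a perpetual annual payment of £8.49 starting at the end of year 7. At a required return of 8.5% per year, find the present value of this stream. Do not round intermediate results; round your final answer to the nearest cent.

PV of 6-year annuity: £7.35 × [1 − (1+0.085)^−6] / 0.085 = 33.46887
Perpetuity value at year 6: £8.49 / 0.085 = 99.88235
PV of perpetuity: 99.88235 / (1+0.085)^6 = 61.22240
Total PV = 33.46887 + 61.22240 = 94.69126

£94.69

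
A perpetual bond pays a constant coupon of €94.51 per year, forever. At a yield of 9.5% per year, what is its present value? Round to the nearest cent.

€994.84

Level perpetuity: PV = C / r = €94.51 / 0.095 = €994.84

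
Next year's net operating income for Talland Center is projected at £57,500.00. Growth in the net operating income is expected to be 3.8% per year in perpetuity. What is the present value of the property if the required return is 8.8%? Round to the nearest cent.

Growing perpetuity: P = D₁ / (r − g) = £57,500.0000 / (0.088 − 0.038) = £1,150,000.00

£1150000.00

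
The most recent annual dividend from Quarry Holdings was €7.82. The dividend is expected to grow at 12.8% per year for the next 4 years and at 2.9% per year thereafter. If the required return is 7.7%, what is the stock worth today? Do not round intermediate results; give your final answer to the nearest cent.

€236.89

D_1 = 8.82096
D_2 = 9.95004
D_3 = 11.22365
D_4 = 12.66028
Terminal value at year 4: TV = D_4×(1+g_2)/(r−g_2) = 13.02742/0.048 = 271.40465
P_0 = D_1/(1+r)^1 + D_2/(1+r)^2 + D_3/(1+r)^3 + D_4/(1+r)^4 + TV/(1+r)^4
    = 8.19031 + 8.57815 + 8.98436 + 9.40980 + 201.72256 = 236.88517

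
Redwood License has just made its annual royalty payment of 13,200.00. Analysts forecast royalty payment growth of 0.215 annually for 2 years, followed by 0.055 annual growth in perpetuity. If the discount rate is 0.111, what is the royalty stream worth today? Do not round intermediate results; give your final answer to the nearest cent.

D_1 = 16038.00000
D_2 = 19486.17000
Terminal value at year 2: TV = D_2×(1+g_2)/(r−g_2) = 20557.90935/0.056 = 367105.52411
P_0 = D_1/(1+r)^1 + D_2/(1+r)^2 + TV/(1+r)^2
    = 14435.64356 + 15786.95493 + 297414.95454 = 327637.55304

327637.55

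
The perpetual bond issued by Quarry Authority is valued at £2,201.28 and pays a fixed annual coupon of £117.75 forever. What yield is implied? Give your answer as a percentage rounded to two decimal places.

P = C/r ⇒ r = C/P = £117.75/£2,201.28 = 0.053492

5.35%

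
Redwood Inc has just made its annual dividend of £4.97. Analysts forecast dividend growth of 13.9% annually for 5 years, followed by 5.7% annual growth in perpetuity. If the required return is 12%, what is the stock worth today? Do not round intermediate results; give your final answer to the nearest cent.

D_1 = 5.66083
D_2 = 6.44769
D_3 = 7.34391
D_4 = 8.36472
D_5 = 9.52741
Terminal value at year 5: TV = D_5×(1+g_2)/(r−g_2) = 10.07048/0.063 = 159.84882
P_0 = D_1/(1+r)^1 + D_2/(1+r)^2 + D_3/(1+r)^3 + D_4/(1+r)^4 + D_5/(1+r)^5 + TV/(1+r)^5
    = 5.05431 + 5.14006 + 5.22725 + 5.31593 + 5.40611 + 90.70252 = 116.84618

£116.85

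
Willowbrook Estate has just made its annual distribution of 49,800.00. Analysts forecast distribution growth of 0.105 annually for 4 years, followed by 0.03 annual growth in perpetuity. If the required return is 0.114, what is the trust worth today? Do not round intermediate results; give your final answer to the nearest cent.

D_1 = 55029.00000
D_2 = 60807.04500
D_3 = 67191.78473
D_4 = 74246.92212
Terminal value at year 4: TV = D_4×(1+g_2)/(r−g_2) = 76474.32978/0.084 = 910408.68791
P_0 = D_1/(1+r)^1 + D_2/(1+r)^2 + D_3/(1+r)^3 + D_4/(1+r)^4 + TV/(1+r)^4
    = 49397.66607 + 48998.58259 + 48602.72331 + 48210.06217 + 591147.19084 = 786356.22497

786356.22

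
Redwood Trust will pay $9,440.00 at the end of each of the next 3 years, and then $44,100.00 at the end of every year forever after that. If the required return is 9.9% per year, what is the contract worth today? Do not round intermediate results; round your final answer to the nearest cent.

$359108.28

PV of 3-year annuity: $9,440.00 × [1 − (1+0.099)^−3] / 0.099 = 23517.27390
Perpetuity value at year 3: $44,100.00 / 0.099 = 445454.54545
PV of perpetuity: 445454.54545 / (1+0.099)^3 = 335591.00955
Total PV = 23517.27390 + 335591.00955 = 359108.28344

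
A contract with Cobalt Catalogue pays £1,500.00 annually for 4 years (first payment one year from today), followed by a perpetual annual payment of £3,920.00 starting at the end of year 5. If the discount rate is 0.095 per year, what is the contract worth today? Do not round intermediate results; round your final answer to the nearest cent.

PV of 4-year annuity: £1,500.00 × [1 − (1+0.095)^−4] / 0.095 = 4806.72168
Perpetuity value at year 4: £3,920.00 / 0.095 = 41263.15789
PV of perpetuity: 41263.15789 / (1+0.095)^4 = 28701.59190
Total PV = 4806.72168 + 28701.59190 = 33508.31358

£33508.31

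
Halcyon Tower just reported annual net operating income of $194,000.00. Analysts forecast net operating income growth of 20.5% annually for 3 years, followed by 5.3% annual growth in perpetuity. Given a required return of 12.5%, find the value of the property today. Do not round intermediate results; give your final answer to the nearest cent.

$4155359.56

D_1 = 233770.00000
D_2 = 281692.85000
D_3 = 339439.88425
Terminal value at year 3: TV = D_3×(1+g_2)/(r−g_2) = 357430.19812/0.072 = 4964308.30716
P_0 = D_1/(1+r)^1 + D_2/(1+r)^2 + D_3/(1+r)^3 + TV/(1+r)^3
    = 207795.55556 + 222572.12840 + 238399.47975 + 3486592.39131 = 4155359.55501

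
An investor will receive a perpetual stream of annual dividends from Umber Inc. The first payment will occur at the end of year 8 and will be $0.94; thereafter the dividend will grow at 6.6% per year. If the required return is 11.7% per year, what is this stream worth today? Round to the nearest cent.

$8.50

Value at end of year 7: C₁ / (r − g) = $0.94 / (0.117 − 0.066) = $18.4314
Discount to today: PV = $18.4314 / (1 + 0.117)^7 = $18.4314 / 2.169563 = $8.50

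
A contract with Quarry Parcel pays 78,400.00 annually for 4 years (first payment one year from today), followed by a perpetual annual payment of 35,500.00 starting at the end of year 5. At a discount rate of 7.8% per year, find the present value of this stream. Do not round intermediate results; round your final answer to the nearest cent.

PV of 4-year annuity: 78,400.00 × [1 − (1+0.078)^−4] / 0.078 = 260830.95134
Perpetuity value at year 4: 35,500.00 / 0.078 = 455128.20513
PV of perpetuity: 455128.20513 / (1+0.078)^4 = 337022.35344
Total PV = 260830.95134 + 337022.35344 = 597853.30478

597853.30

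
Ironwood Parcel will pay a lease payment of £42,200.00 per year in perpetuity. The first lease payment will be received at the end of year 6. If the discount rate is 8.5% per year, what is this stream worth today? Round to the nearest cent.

Value at end of year 5: C / r = £42,200.00 / 0.085 = £496,470.5882
Discount to today: PV = £496,470.5882 / (1 + 0.085)^5 = £496,470.5882 / 1.503657 = £330,175.49

£330175.49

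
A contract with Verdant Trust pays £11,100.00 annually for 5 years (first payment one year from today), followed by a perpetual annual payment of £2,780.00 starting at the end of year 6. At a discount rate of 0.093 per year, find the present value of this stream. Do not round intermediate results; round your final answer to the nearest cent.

PV of 5-year annuity: £11,100.00 × [1 − (1+0.093)^−5] / 0.093 = 42841.13577
Perpetuity value at year 5: £2,780.00 / 0.093 = 29892.47312
PV of perpetuity: 29892.47312 / (1+0.093)^5 = 19162.89137
Total PV = 42841.13577 + 19162.89137 = 62004.02714

£62004.03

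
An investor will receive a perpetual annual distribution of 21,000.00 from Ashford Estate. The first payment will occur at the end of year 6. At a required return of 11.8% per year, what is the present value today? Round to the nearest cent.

101889.23

Value at end of year 5: C / r = 21,000.00 / 0.118 = 177,966.1017
Discount to today: PV = 177,966.1017 / (1 + 0.118)^5 = 177,966.1017 / 1.746663 = 101,889.23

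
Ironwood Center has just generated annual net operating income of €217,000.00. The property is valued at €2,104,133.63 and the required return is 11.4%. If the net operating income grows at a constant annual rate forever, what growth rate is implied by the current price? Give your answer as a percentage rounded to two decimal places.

P = D₀(1+g)/(r−g) ⇒ P(r−g) = D₀(1+g) ⇒ g(P+D₀) = P·r − D₀
g = (P·r − D₀)/(P + D₀) = (€2,104,133.63×0.114 − €217,000.00) / (€2,104,133.63 + €217,000.00) = 0.009853

0.99%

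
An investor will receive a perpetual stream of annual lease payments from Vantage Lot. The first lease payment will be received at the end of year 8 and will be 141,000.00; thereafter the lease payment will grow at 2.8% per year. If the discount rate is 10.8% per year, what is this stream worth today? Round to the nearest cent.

Value at end of year 7: C₁ / (r − g) = 141,000.00 / (0.108 − 0.028) = 1,762,500.0000
Discount to today: PV = 1,762,500.0000 / (1 + 0.108)^7 = 1,762,500.0000 / 2.050115 = 859,707.67

859707.67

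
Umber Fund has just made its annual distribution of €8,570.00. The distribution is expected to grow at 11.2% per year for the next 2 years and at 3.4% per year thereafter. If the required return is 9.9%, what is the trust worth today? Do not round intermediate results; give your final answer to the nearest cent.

€157018.57

D_1 = 9529.84000
D_2 = 10597.18208
Terminal value at year 2: TV = D_2×(1+g_2)/(r−g_2) = 10957.48627/0.065 = 168576.71186
P_0 = D_1/(1+r)^1 + D_2/(1+r)^2 + TV/(1+r)^2
    = 8671.37398 + 8773.94710 + 139573.25077 = 157018.57185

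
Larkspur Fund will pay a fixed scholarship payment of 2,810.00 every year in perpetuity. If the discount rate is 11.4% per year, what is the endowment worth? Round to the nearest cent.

24649.12

Level perpetuity: PV = C / r = 2,810.00 / 0.114 = 24,649.12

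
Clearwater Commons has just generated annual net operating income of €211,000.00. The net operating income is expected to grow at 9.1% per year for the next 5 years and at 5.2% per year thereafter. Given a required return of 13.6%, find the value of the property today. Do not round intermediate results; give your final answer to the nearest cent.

D_1 = 230201.00000
D_2 = 251149.29100
D_3 = 274003.87648
D_4 = 298938.22924
D_5 = 326141.60810
Terminal value at year 5: TV = D_5×(1+g_2)/(r−g_2) = 343100.97172/0.084 = 4084535.37765
P_0 = D_1/(1+r)^1 + D_2/(1+r)^2 + D_3/(1+r)^3 + D_4/(1+r)^4 + D_5/(1+r)^5 + TV/(1+r)^5
    = 202641.72535 + 194614.54433 + 186905.34143 + 179501.52069 + 172390.98510 + 2158991.86096 = 3095045.97786

€3095045.98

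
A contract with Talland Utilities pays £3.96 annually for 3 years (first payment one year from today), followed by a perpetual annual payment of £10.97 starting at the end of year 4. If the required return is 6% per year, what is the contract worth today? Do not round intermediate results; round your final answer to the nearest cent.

PV of 3-year annuity: £3.96 × [1 − (1+0.06)^−3] / 0.06 = 10.58513
Perpetuity value at year 3: £10.97 / 0.06 = 182.83333
PV of perpetuity: 182.83333 / (1+0.06)^3 = 153.51039
Total PV = 10.58513 + 153.51039 = 164.09552

£164.10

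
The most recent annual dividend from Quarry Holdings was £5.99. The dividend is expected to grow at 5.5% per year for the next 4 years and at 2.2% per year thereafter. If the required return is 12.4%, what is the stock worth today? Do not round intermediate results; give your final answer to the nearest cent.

£67.08

D_1 = 6.31945
D_2 = 6.66702
D_3 = 7.03371
D_4 = 7.42056
Terminal value at year 4: TV = D_4×(1+g_2)/(r−g_2) = 7.58381/0.102 = 74.35110
P_0 = D_1/(1+r)^1 + D_2/(1+r)^2 + D_3/(1+r)^3 + D_4/(1+r)^4 + TV/(1+r)^4
    = 5.62229 + 5.27715 + 4.95319 + 4.64913 + 46.58243 = 67.08418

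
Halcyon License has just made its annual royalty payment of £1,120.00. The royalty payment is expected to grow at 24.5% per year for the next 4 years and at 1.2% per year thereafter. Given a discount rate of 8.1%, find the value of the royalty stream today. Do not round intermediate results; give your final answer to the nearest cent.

D_1 = 1394.40000
D_2 = 1736.02800
D_3 = 2161.35486
D_4 = 2690.88680
Terminal value at year 4: TV = D_4×(1+g_2)/(r−g_2) = 2723.17744/0.069 = 39466.33974
P_0 = D_1/(1+r)^1 + D_2/(1+r)^2 + D_3/(1+r)^3 + D_4/(1+r)^4 + TV/(1+r)^4
    = 1289.91674 + 1485.61179 + 1710.99600 + 1970.57357 + 28901.74563 = 35358.84373

£35358.84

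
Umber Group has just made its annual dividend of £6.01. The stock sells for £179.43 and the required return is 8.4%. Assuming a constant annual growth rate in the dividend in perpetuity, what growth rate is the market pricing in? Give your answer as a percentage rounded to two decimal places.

4.89%

P = D₀(1+g)/(r−g) ⇒ P(r−g) = D₀(1+g) ⇒ g(P+D₀) = P·r − D₀
g = (P·r − D₀)/(P + D₀) = (£179.43×0.084 − £6.01) / (£179.43 + £6.01) = 0.048868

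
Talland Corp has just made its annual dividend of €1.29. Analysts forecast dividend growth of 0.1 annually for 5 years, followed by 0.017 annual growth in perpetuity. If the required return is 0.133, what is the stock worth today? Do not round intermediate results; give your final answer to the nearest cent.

D_1 = 1.41900
D_2 = 1.56090
D_3 = 1.71699
D_4 = 1.88869
D_5 = 2.07756
Terminal value at year 5: TV = D_5×(1+g_2)/(r−g_2) = 2.11288/0.116 = 18.21445
P_0 = D_1/(1+r)^1 + D_2/(1+r)^2 + D_3/(1+r)^3 + D_4/(1+r)^4 + D_5/(1+r)^5 + TV/(1+r)^5
    = 1.25243 + 1.21595 + 1.18053 + 1.14615 + 1.11277 + 9.75588 = 15.66370

€15.66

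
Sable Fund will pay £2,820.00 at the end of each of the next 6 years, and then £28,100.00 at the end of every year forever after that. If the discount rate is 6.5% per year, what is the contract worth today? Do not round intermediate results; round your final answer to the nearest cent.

PV of 6-year annuity: £2,820.00 × [1 − (1+0.065)^−6] / 0.065 = 13651.65823
Perpetuity value at year 6: £28,100.00 / 0.065 = 432307.69231
PV of perpetuity: 432307.69231 / (1+0.065)^6 = 296275.21136
Total PV = 13651.65823 + 296275.21136 = 309926.86959

£309926.87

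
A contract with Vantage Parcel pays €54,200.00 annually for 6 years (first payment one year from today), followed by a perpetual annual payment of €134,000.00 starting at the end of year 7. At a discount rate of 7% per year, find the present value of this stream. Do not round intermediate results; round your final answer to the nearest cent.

PV of 6-year annuity: €54,200.00 × [1 − (1+0.07)^−6] / 0.07 = 258346.44956
Perpetuity value at year 6: €134,000.00 / 0.07 = 1914285.71429
PV of perpetuity: 1914285.71429 / (1+0.07)^6 = 1275569.39988
Total PV = 258346.44956 + 1275569.39988 = 1533915.84944

€1533915.85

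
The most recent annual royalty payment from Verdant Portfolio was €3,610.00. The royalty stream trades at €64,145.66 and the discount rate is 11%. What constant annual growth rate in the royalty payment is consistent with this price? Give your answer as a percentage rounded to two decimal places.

P = D₀(1+g)/(r−g) ⇒ P(r−g) = D₀(1+g) ⇒ g(P+D₀) = P·r − D₀
g = (P·r − D₀)/(P + D₀) = (€64,145.66×0.11 − €3,610.00) / (€64,145.66 + €3,610.00) = 0.050860

5.09%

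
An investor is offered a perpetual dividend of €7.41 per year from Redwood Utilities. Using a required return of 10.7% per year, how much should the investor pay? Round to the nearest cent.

€69.25

Level perpetuity: PV = C / r = €7.41 / 0.107 = €69.25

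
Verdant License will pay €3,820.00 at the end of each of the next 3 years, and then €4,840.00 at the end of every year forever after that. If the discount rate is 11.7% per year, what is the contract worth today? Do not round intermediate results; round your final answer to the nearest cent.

PV of 3-year annuity: €3,820.00 × [1 − (1+0.117)^−3] / 0.117 = 9222.50229
Perpetuity value at year 3: €4,840.00 / 0.117 = 41367.52137
PV of perpetuity: 41367.52137 / (1+0.117)^3 = 29682.46611
Total PV = 9222.50229 + 29682.46611 = 38904.96840

€38904.97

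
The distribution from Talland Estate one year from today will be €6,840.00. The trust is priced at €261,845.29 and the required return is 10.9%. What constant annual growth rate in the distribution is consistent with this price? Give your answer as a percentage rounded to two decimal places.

8.29%

P = D₁/(r−g) ⇒ g = r − D₁/P = 0.109 − €6,840.00/€261,845.29 = 0.082878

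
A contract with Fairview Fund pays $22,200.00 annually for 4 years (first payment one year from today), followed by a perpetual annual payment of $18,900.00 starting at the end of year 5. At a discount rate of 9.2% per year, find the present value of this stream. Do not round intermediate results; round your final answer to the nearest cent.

PV of 4-year annuity: $22,200.00 × [1 − (1+0.092)^−4] / 0.092 = 71607.18022
Perpetuity value at year 4: $18,900.00 / 0.092 = 205434.78261
PV of perpetuity: 205434.78261 / (1+0.092)^4 = 144471.91296
Total PV = 71607.18022 + 144471.91296 = 216079.09318

$216079.09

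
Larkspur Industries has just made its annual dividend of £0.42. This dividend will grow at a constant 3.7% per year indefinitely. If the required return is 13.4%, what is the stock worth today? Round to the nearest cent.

£4.49

D₁ = D₀ × (1 + g) = £0.42 × 1.037 = £0.4355
Growing perpetuity: P = D₁ / (r − g) = £0.4355 / (0.134 − 0.037) = £4.49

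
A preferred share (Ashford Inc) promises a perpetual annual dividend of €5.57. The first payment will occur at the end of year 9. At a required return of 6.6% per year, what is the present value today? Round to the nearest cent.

€50.61

Value at end of year 8: C / r = €5.57 / 0.066 = €84.3939
Discount to today: PV = €84.3939 / (1 + 0.066)^8 = €84.3939 / 1.667468 = €50.61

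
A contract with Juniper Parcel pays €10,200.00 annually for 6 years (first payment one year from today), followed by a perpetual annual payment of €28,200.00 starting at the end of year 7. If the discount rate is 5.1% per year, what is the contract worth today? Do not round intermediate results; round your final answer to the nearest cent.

PV of 6-year annuity: €10,200.00 × [1 − (1+0.051)^−6] / 0.051 = 51606.90275
Perpetuity value at year 6: €28,200.00 / 0.051 = 552941.17647
PV of perpetuity: 552941.17647 / (1+0.051)^6 = 410263.26887
Total PV = 51606.90275 + 410263.26887 = 461870.17162

€461870.17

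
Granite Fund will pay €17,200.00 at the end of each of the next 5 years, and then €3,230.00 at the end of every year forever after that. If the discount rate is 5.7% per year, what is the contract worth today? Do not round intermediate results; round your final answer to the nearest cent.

€115996.78

PV of 5-year annuity: €17,200.00 × [1 − (1+0.057)^−5] / 0.057 = 73047.80857
Perpetuity value at year 5: €3,230.00 / 0.057 = 56666.66667
PV of perpetuity: 56666.66667 / (1+0.057)^5 = 42948.96773
Total PV = 73047.80857 + 42948.96773 = 115996.77630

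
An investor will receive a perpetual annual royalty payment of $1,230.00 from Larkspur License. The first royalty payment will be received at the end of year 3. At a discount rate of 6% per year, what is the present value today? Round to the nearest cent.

$18244.93

Value at end of year 2: C / r = $1,230.00 / 0.06 = $20,500.0000
Discount to today: PV = $20,500.0000 / (1 + 0.06)^2 = $20,500.0000 / 1.123600 = $18,244.93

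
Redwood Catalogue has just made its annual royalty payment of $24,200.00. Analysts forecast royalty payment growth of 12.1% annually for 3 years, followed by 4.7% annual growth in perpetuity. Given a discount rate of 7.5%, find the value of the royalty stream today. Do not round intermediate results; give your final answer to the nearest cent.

$1105105.99

D_1 = 27128.20000
D_2 = 30410.71220
D_3 = 34090.40838
Terminal value at year 3: TV = D_3×(1+g_2)/(r−g_2) = 35692.65757/0.028 = 1274737.77035
P_0 = D_1/(1+r)^1 + D_2/(1+r)^2 + D_3/(1+r)^3 + TV/(1+r)^3
    = 25235.53488 + 26315.38103 + 27441.43454 + 1026113.64160 = 1105105.99205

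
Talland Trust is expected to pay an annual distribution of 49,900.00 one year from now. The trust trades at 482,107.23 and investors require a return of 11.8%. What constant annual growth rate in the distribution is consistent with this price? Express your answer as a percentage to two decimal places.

1.45%

P = D₁/(r−g) ⇒ g = r − D₁/P = 0.118 − 49,900.00/482,107.23 = 0.014496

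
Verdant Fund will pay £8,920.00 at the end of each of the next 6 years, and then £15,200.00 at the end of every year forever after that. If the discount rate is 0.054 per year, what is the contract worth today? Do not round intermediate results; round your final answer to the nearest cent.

£250009.86

PV of 6-year annuity: £8,920.00 × [1 − (1+0.054)^−6] / 0.054 = 44701.72564
Perpetuity value at year 6: £15,200.00 / 0.054 = 281481.48148
PV of perpetuity: 281481.48148 / (1+0.054)^6 = 205308.13734
Total PV = 44701.72564 + 205308.13734 = 250009.86298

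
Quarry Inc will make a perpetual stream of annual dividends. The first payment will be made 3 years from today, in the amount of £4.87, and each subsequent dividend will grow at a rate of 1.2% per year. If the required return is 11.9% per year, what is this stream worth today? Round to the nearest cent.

Value at end of year 2: C₁ / (r − g) = £4.87 / (0.119 − 0.012) = £45.5140
Discount to today: PV = £45.5140 / (1 + 0.119)^2 = £45.5140 / 1.252161 = £36.35

£36.35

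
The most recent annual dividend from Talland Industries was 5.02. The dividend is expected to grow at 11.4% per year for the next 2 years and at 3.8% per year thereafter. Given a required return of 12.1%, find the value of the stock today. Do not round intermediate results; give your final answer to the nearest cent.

71.94

D_1 = 5.59228
D_2 = 6.22980
Terminal value at year 2: TV = D_2×(1+g_2)/(r−g_2) = 6.46653/0.083 = 77.91003
P_0 = D_1/(1+r)^1 + D_2/(1+r)^2 + TV/(1+r)^2
    = 4.98865 + 4.95750 + 61.99864 = 71.94479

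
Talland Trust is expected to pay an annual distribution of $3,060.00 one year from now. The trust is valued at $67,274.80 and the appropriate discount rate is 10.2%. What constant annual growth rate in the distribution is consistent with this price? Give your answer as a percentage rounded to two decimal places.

P = D₁/(r−g) ⇒ g = r − D₁/P = 0.102 − $3,060.00/$67,274.80 = 0.056515

5.65%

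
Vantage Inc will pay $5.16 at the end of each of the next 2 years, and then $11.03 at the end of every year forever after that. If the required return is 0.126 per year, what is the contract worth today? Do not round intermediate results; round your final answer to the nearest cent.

PV of 2-year annuity: $5.16 × [1 − (1+0.126)^−2] / 0.126 = 8.65239
Perpetuity value at year 2: $11.03 / 0.126 = 87.53968
PV of perpetuity: 87.53968 / (1+0.126)^2 = 69.04436
Total PV = 8.65239 + 69.04436 = 77.69675

$77.70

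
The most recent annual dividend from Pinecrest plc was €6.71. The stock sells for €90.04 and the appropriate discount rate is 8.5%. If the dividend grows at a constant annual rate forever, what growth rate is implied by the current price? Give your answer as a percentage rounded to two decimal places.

P = D₀(1+g)/(r−g) ⇒ P(r−g) = D₀(1+g) ⇒ g(P+D₀) = P·r − D₀
g = (P·r − D₀)/(P + D₀) = (€90.04×0.085 − €6.71) / (€90.04 + €6.71) = 0.009751

0.98%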